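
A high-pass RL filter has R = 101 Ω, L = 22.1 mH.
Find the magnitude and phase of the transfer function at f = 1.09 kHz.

Step 1 — Angular frequency: ω = 2π·1090 = 6849 rad/s.
Step 2 — Transfer function: H(jω) = jωL/(R + jωL).
Step 3 — Numerator jωL = j·151.4; denominator R + jωL = 101 + j151.4.
Step 4 — H = 0.6919 + j0.4617.
Step 5 — Magnitude: |H| = 0.8318 (-1.6 dB); phase: φ = 33.7°.

|H| = 0.8318 (-1.6 dB), φ = 33.7°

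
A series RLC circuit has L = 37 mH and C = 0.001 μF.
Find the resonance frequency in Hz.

Step 1 — Resonance condition Im(Z)=0 gives ω₀ = 1/√(LC).
Step 2 — ω₀ = 1/√(0.037·1e-09) = 1.644e+05 rad/s.
Step 3 — f₀ = ω₀/(2π) = 2.616e+04 Hz.

f₀ = 2.616e+04 Hz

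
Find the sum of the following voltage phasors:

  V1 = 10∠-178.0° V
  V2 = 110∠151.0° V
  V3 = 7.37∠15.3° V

Step 1 — Convert each phasor to rectangular form:
  V1 = 10·(cos(-178.0°) + j·sin(-178.0°)) = -9.994 - j0.349 V
  V2 = 110·(cos(151.0°) + j·sin(151.0°)) = -96.21 + j53.33 V
  V3 = 7.37·(cos(15.3°) + j·sin(15.3°)) = 7.109 + j1.945 V
Step 2 — Sum components: V_total = -99.09 + j54.92 V.
Step 3 — Convert to polar: |V_total| = 113.3 V, ∠V_total = 151.0°.

V_total = 113.3∠151.0° V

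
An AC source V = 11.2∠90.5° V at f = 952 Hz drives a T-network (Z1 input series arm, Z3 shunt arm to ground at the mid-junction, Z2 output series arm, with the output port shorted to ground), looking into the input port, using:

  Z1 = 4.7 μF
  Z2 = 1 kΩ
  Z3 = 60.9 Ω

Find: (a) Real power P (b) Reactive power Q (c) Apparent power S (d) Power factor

Step 1 — Angular frequency: ω = 2π·f = 2π·952 = 5982 rad/s.
Step 2 — Component impedances:
  Z1: Z = 1/(jωC) = -j/(ω·C) = 0 - j35.57 Ω
  Z2: Z = R = 1000 Ω
  Z3: Z = R = 60.9 Ω
Step 3 — With the output port shorted to ground, the output series arm Z2 runs from the junction to ground; the shunt arm Z3 also runs from the junction to ground. They appear in parallel: Z3 || Z2 = 57.4 Ω.
Step 4 — Series with input arm Z1: Z_in = Z1 + (Z3 || Z2) = 57.4 - j35.57 Ω = 67.53∠-31.8° Ω.
Step 5 — Source phasor: V = 11.2∠90.5° V = -0.09774 + j11.2 V.
Step 6 — Current: I = V / Z = -0.08858 + j0.1402 A = 0.1658∠122.3° A.
Step 7 — Complex power: S = V·I* = 1.579 - j0.9784 VA.
Step 8 — Real power: P = Re(S) = 1.579 W.
Step 9 — Reactive power: Q = Im(S) = -0.9784 VAR.
Step 10 — Apparent power: |S| = 1.858 VA.
Step 11 — Power factor: PF = P/|S| = 0.85 (leading).

(a) P = 1.579 W  (b) Q = -0.9784 VAR  (c) S = 1.858 VA  (d) PF = 0.85 (leading)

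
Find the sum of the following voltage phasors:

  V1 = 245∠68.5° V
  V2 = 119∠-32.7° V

Step 1 — Convert each phasor to rectangular form:
  V1 = 245·(cos(68.5°) + j·sin(68.5°)) = 89.79 + j228 V
  V2 = 119·(cos(-32.7°) + j·sin(-32.7°)) = 100.1 - j64.29 V
Step 2 — Sum components: V_total = 189.9 + j163.7 V.
Step 3 — Convert to polar: |V_total| = 250.7 V, ∠V_total = 40.8°.

V_total = 250.7∠40.8° V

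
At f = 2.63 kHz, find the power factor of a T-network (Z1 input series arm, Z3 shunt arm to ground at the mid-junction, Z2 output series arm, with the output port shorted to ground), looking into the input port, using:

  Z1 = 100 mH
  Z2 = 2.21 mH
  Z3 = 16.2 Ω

Step 1 — Angular frequency: ω = 2π·f = 2π·2630 = 1.652e+04 rad/s.
Step 2 — Component impedances:
  Z1: Z = jωL = j·1.652e+04·0.1 = 0 + j1652 Ω
  Z2: Z = jωL = j·1.652e+04·0.00221 = 0 + j36.52 Ω
  Z3: Z = R = 16.2 Ω
Step 3 — With the output port shorted to ground, the output series arm Z2 runs from the junction to ground; the shunt arm Z3 also runs from the junction to ground. They appear in parallel: Z3 || Z2 = 13.54 + j6.005 Ω.
Step 4 — Series with input arm Z1: Z_in = Z1 + (Z3 || Z2) = 13.54 + j1658 Ω = 1659∠89.5° Ω.
Step 5 — Power factor: PF = cos(φ) = Re(Z)/|Z| = 13.54/1659 = 0.008162.
Step 6 — Type: Im(Z) = 1658 ⇒ lagging (phase φ = 89.5°).

PF = 0.008162 (lagging, φ = 89.5°)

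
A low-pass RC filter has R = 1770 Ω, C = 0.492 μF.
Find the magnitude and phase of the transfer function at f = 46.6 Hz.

Step 1 — Angular frequency: ω = 2π·46.6 = 292.8 rad/s.
Step 2 — Transfer function: H(jω) = 1/(1 + jωRC).
Step 3 — Denominator: 1 + jωRC = 1 + j·292.8·1770·4.92e-07 = 1 + j0.255.
Step 4 — H = 0.939 - j0.2394.
Step 5 — Magnitude: |H| = 0.969 (-0.3 dB); phase: φ = -14.3°.

|H| = 0.969 (-0.3 dB), φ = -14.3°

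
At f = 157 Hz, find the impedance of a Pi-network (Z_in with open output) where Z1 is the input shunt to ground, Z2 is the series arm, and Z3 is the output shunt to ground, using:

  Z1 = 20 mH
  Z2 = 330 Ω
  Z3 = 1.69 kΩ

Step 1 — Angular frequency: ω = 2π·f = 2π·157 = 986.5 rad/s.
Step 2 — Component impedances:
  Z1: Z = jωL = j·986.5·0.02 = 0 + j19.73 Ω
  Z2: Z = R = 330 Ω
  Z3: Z = R = 1690 Ω
Step 3 — With open output, the series arm Z2 and the output shunt Z3 appear in series to ground: Z2 + Z3 = 2020 Ω.
Step 4 — Parallel with input shunt Z1: Z_in = Z1 || (Z2 + Z3) = 0.1927 + j19.73 Ω = 19.73∠89.4° Ω.

Z = 0.1927 + j19.73 Ω = 19.73∠89.4° Ω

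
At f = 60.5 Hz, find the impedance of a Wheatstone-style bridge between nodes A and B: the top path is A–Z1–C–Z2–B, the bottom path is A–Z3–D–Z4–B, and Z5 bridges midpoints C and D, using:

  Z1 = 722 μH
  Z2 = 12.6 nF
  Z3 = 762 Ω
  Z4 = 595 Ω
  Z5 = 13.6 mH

Step 1 — Angular frequency: ω = 2π·f = 2π·60.5 = 380.1 rad/s.
Step 2 — Component impedances:
  Z1: Z = jωL = j·380.1·0.000722 = 0 + j0.2745 Ω
  Z2: Z = 1/(jωC) = -j/(ω·C) = 0 - j2.088e+05 Ω
  Z3: Z = R = 762 Ω
  Z4: Z = R = 595 Ω
  Z5: Z = jωL = j·380.1·0.0136 = 0 + j5.17 Ω
Step 3 — Bridge requires nodal analysis (the Z5 bridge couples midpoints C and D, so the two paths cannot be reduced to a simple series/parallel combination). Setting node B to ground and injecting 1 A at node A, the 3-node admittance system at A, C, D solves to V_A = Z_AB = 595.1 + j3.748 Ω = 595.1∠0.4° Ω.

Z = 595.1 + j3.748 Ω = 595.1∠0.4° Ω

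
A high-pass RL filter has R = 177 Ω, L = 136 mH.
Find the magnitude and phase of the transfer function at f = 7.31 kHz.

Step 1 — Angular frequency: ω = 2π·7310 = 4.593e+04 rad/s.
Step 2 — Transfer function: H(jω) = jωL/(R + jωL).
Step 3 — Numerator jωL = j·6246; denominator R + jωL = 177 + j6246.
Step 4 — H = 0.9992 + j0.02831.
Step 5 — Magnitude: |H| = 0.9996 (-0.0 dB); phase: φ = 1.6°.

|H| = 0.9996 (-0.0 dB), φ = 1.6°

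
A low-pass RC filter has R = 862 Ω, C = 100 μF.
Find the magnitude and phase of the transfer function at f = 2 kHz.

Step 1 — Angular frequency: ω = 2π·2000 = 1.257e+04 rad/s.
Step 2 — Transfer function: H(jω) = 1/(1 + jωRC).
Step 3 — Denominator: 1 + jωRC = 1 + j·1.257e+04·862·0.0001 = 1 + j1083.
Step 4 — H = 8.522e-07 - j0.0009232.
Step 5 — Magnitude: |H| = 0.0009232 (-60.7 dB); phase: φ = -89.9°.

|H| = 0.0009232 (-60.7 dB), φ = -89.9°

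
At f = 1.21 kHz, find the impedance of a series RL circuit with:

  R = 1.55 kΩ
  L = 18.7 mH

Step 1 — Angular frequency: ω = 2π·f = 2π·1210 = 7603 rad/s.
Step 2 — Component impedances:
  R: Z = R = 1550 Ω
  L: Z = jωL = j·7603·0.0187 = 0 + j142.2 Ω
Step 3 — Series combination: Z_total = R + L = 1550 + j142.2 Ω = 1557∠5.2° Ω.

Z = 1550 + j142.2 Ω = 1557∠5.2° Ω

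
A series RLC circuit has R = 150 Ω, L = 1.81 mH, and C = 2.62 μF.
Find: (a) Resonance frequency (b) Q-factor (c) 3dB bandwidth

Step 1 — Resonance: ω₀ = 1/√(LC) = 1/√(0.00181·2.62e-06) = 1.452e+04 rad/s.
Step 2 — f₀ = ω₀/(2π) = 2311 Hz.
Step 3 — Series Q: Q = ω₀L/R = 1.452e+04·0.00181/150 = 0.1752.
Step 4 — Bandwidth: Δω = ω₀/Q = 8.287e+04 rad/s; BW = Δω/(2π) = 1.319e+04 Hz.

(a) f₀ = 2311 Hz  (b) Q = 0.1752  (c) BW = 1.319e+04 Hz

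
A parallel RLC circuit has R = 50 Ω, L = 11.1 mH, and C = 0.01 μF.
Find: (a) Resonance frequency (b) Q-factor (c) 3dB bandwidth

Step 1 — Resonance: ω₀ = 1/√(LC) = 1/√(0.0111·1e-08) = 9.492e+04 rad/s.
Step 2 — f₀ = ω₀/(2π) = 1.511e+04 Hz.
Step 3 — Parallel Q: Q = R/(ω₀L) = 50/(9.492e+04·0.0111) = 0.04746.
Step 4 — Bandwidth: Δω = ω₀/Q = 2e+06 rad/s; BW = Δω/(2π) = 3.183e+05 Hz.

(a) f₀ = 1.511e+04 Hz  (b) Q = 0.04746  (c) BW = 3.183e+05 Hz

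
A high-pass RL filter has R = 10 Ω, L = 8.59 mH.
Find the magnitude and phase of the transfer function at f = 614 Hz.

Step 1 — Angular frequency: ω = 2π·614 = 3858 rad/s.
Step 2 — Transfer function: H(jω) = jωL/(R + jωL).
Step 3 — Numerator jωL = j·33.14; denominator R + jωL = 10 + j33.14.
Step 4 — H = 0.9165 + j0.2766.
Step 5 — Magnitude: |H| = 0.9574 (-0.4 dB); phase: φ = 16.8°.

|H| = 0.9574 (-0.4 dB), φ = 16.8°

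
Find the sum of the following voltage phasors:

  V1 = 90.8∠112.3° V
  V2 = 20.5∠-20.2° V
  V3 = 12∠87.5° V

Step 1 — Convert each phasor to rectangular form:
  V1 = 90.8·(cos(112.3°) + j·sin(112.3°)) = -34.45 + j84.01 V
  V2 = 20.5·(cos(-20.2°) + j·sin(-20.2°)) = 19.24 - j7.079 V
  V3 = 12·(cos(87.5°) + j·sin(87.5°)) = 0.5234 + j11.99 V
Step 2 — Sum components: V_total = -14.69 + j88.92 V.
Step 3 — Convert to polar: |V_total| = 90.12 V, ∠V_total = 99.4°.

V_total = 90.12∠99.4° V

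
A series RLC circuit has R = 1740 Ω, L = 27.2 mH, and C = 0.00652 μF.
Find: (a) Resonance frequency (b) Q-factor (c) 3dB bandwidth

Step 1 — Resonance: ω₀ = 1/√(LC) = 1/√(0.0272·6.52e-09) = 7.509e+04 rad/s.
Step 2 — f₀ = ω₀/(2π) = 1.195e+04 Hz.
Step 3 — Series Q: Q = ω₀L/R = 7.509e+04·0.0272/1740 = 1.174.
Step 4 — Bandwidth: Δω = ω₀/Q = 6.397e+04 rad/s; BW = Δω/(2π) = 1.018e+04 Hz.

(a) f₀ = 1.195e+04 Hz  (b) Q = 1.174  (c) BW = 1.018e+04 Hz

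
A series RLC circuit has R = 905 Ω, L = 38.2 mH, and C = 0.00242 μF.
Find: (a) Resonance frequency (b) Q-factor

Step 1 — Resonance condition Im(Z)=0 gives ω₀ = 1/√(LC).
Step 2 — ω₀ = 1/√(0.0382·2.42e-09) = 1.04e+05 rad/s.
Step 3 — f₀ = ω₀/(2π) = 1.655e+04 Hz.
Step 4 — Series Q: Q = ω₀L/R = 1.04e+05·0.0382/905 = 4.39.

(a) f₀ = 1.655e+04 Hz  (b) Q = 4.39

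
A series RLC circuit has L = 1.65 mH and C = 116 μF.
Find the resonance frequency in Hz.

Step 1 — Resonance condition Im(Z)=0 gives ω₀ = 1/√(LC).
Step 2 — ω₀ = 1/√(0.00165·0.000116) = 2286 rad/s.
Step 3 — f₀ = ω₀/(2π) = 363.8 Hz.

f₀ = 363.8 Hz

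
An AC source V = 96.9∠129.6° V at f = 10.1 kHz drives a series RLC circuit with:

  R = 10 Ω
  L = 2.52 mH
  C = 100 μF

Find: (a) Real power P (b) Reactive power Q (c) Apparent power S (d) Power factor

Step 1 — Angular frequency: ω = 2π·f = 2π·1.01e+04 = 6.346e+04 rad/s.
Step 2 — Component impedances:
  R: Z = R = 10 Ω
  L: Z = jωL = j·6.346e+04·0.00252 = 0 + j159.9 Ω
  C: Z = 1/(jωC) = -j/(ω·C) = 0 - j0.1576 Ω
Step 3 — Series combination: Z_total = R + L + C = 10 + j159.8 Ω = 160.1∠86.4° Ω.
Step 4 — Source phasor: V = 96.9∠129.6° V = -61.77 + j74.66 V.
Step 5 — Current: I = V / Z = 0.4414 + j0.4142 A = 0.6053∠43.2° A.
Step 6 — Complex power: S = V·I* = 3.664 + j58.54 VA.
Step 7 — Real power: P = Re(S) = 3.664 W.
Step 8 — Reactive power: Q = Im(S) = 58.54 VAR.
Step 9 — Apparent power: |S| = 58.66 VA.
Step 10 — Power factor: PF = P/|S| = 0.06247 (lagging).

(a) P = 3.664 W  (b) Q = 58.54 VAR  (c) S = 58.66 VA  (d) PF = 0.06247 (lagging)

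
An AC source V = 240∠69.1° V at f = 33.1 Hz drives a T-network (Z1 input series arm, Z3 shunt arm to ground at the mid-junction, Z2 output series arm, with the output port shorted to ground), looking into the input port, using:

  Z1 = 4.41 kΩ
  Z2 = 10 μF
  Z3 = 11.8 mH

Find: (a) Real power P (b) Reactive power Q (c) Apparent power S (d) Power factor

Step 1 — Angular frequency: ω = 2π·f = 2π·33.1 = 208 rad/s.
Step 2 — Component impedances:
  Z1: Z = R = 4410 Ω
  Z2: Z = 1/(jωC) = -j/(ω·C) = 0 - j480.8 Ω
  Z3: Z = jωL = j·208·0.0118 = 0 + j2.454 Ω
Step 3 — With the output port shorted to ground, the output series arm Z2 runs from the junction to ground; the shunt arm Z3 also runs from the junction to ground. They appear in parallel: Z3 || Z2 = 0 + j2.467 Ω.
Step 4 — Series with input arm Z1: Z_in = Z1 + (Z3 || Z2) = 4410 + j2.467 Ω = 4410∠0.0° Ω.
Step 5 — Source phasor: V = 240∠69.1° V = 85.62 + j224.2 V.
Step 6 — Current: I = V / Z = 0.01944 + j0.05083 A = 0.05442∠69.1° A.
Step 7 — Complex power: S = V·I* = 13.06 + j0.007306 VA.
Step 8 — Real power: P = Re(S) = 13.06 W.
Step 9 — Reactive power: Q = Im(S) = 0.007306 VAR.
Step 10 — Apparent power: |S| = 13.06 VA.
Step 11 — Power factor: PF = P/|S| = 1 (lagging).

(a) P = 13.06 W  (b) Q = 0.007306 VAR  (c) S = 13.06 VA  (d) PF = 1 (lagging)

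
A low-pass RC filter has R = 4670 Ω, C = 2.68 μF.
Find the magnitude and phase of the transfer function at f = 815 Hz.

Step 1 — Angular frequency: ω = 2π·815 = 5121 rad/s.
Step 2 — Transfer function: H(jω) = 1/(1 + jωRC).
Step 3 — Denominator: 1 + jωRC = 1 + j·5121·4670·2.68e-06 = 1 + j64.09.
Step 4 — H = 0.0002434 - j0.0156.
Step 5 — Magnitude: |H| = 0.0156 (-36.1 dB); phase: φ = -89.1°.

|H| = 0.0156 (-36.1 dB), φ = -89.1°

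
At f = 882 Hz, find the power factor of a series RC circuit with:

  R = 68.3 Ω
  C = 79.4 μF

Step 1 — Angular frequency: ω = 2π·f = 2π·882 = 5542 rad/s.
Step 2 — Component impedances:
  R: Z = R = 68.3 Ω
  C: Z = 1/(jωC) = -j/(ω·C) = 0 - j2.273 Ω
Step 3 — Series combination: Z_total = R + C = 68.3 - j2.273 Ω = 68.34∠-1.9° Ω.
Step 4 — Power factor: PF = cos(φ) = Re(Z)/|Z| = 68.3/68.34 = 0.9994.
Step 5 — Type: Im(Z) = -2.273 ⇒ leading (phase φ = -1.9°).

PF = 0.9994 (leading, φ = -1.9°)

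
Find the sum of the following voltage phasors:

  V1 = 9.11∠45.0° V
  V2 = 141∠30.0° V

Step 1 — Convert each phasor to rectangular form:
  V1 = 9.11·(cos(45.0°) + j·sin(45.0°)) = 6.442 + j6.442 V
  V2 = 141·(cos(30.0°) + j·sin(30.0°)) = 122.1 + j70.5 V
Step 2 — Sum components: V_total = 128.6 + j76.94 V.
Step 3 — Convert to polar: |V_total| = 149.8 V, ∠V_total = 30.9°.

V_total = 149.8∠30.9° V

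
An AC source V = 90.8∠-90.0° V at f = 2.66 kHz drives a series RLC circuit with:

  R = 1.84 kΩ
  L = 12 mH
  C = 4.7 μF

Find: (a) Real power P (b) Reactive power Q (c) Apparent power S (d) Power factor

Step 1 — Angular frequency: ω = 2π·f = 2π·2660 = 1.671e+04 rad/s.
Step 2 — Component impedances:
  R: Z = R = 1840 Ω
  L: Z = jωL = j·1.671e+04·0.012 = 0 + j200.6 Ω
  C: Z = 1/(jωC) = -j/(ω·C) = 0 - j12.73 Ω
Step 3 — Series combination: Z_total = R + L + C = 1840 + j187.8 Ω = 1850∠5.8° Ω.
Step 4 — Source phasor: V = 90.8∠-90.0° V = 0 - j90.8 V.
Step 5 — Current: I = V / Z = -0.004986 - j0.04884 A = 0.04909∠-95.8° A.
Step 6 — Complex power: S = V·I* = 4.435 + j0.4527 VA.
Step 7 — Real power: P = Re(S) = 4.435 W.
Step 8 — Reactive power: Q = Im(S) = 0.4527 VAR.
Step 9 — Apparent power: |S| = 4.458 VA.
Step 10 — Power factor: PF = P/|S| = 0.9948 (lagging).

(a) P = 4.435 W  (b) Q = 0.4527 VAR  (c) S = 4.458 VA  (d) PF = 0.9948 (lagging)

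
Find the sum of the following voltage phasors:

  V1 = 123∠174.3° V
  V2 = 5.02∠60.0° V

Step 1 — Convert each phasor to rectangular form:
  V1 = 123·(cos(174.3°) + j·sin(174.3°)) = -122.4 + j12.22 V
  V2 = 5.02·(cos(60.0°) + j·sin(60.0°)) = 2.51 + j4.347 V
Step 2 — Sum components: V_total = -119.9 + j16.56 V.
Step 3 — Convert to polar: |V_total| = 121 V, ∠V_total = 172.1°.

V_total = 121∠172.1° V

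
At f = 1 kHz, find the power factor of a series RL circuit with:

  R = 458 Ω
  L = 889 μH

Step 1 — Angular frequency: ω = 2π·f = 2π·1000 = 6283 rad/s.
Step 2 — Component impedances:
  R: Z = R = 458 Ω
  L: Z = jωL = j·6283·0.000889 = 0 + j5.586 Ω
Step 3 — Series combination: Z_total = R + L = 458 + j5.586 Ω = 458∠0.7° Ω.
Step 4 — Power factor: PF = cos(φ) = Re(Z)/|Z| = 458/458.03 = 0.9999.
Step 5 — Type: Im(Z) = 5.586 ⇒ lagging (phase φ = 0.7°).

PF = 0.9999 (lagging, φ = 0.7°)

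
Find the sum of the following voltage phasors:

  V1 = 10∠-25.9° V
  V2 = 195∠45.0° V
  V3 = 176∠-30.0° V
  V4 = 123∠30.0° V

Step 1 — Convert each phasor to rectangular form:
  V1 = 10·(cos(-25.9°) + j·sin(-25.9°)) = 8.996 - j4.368 V
  V2 = 195·(cos(45.0°) + j·sin(45.0°)) = 137.9 + j137.9 V
  V3 = 176·(cos(-30.0°) + j·sin(-30.0°)) = 152.4 - j88 V
  V4 = 123·(cos(30.0°) + j·sin(30.0°)) = 106.5 + j61.5 V
Step 2 — Sum components: V_total = 405.8 + j107 V.
Step 3 — Convert to polar: |V_total| = 419.7 V, ∠V_total = 14.8°.

V_total = 419.7∠14.8° V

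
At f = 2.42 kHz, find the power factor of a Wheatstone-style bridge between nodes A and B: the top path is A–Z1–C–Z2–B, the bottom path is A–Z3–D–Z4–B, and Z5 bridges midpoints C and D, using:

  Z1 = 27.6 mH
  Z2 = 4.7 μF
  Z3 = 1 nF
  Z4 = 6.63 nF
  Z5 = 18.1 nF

Step 1 — Angular frequency: ω = 2π·f = 2π·2420 = 1.521e+04 rad/s.
Step 2 — Component impedances:
  Z1: Z = jωL = j·1.521e+04·0.0276 = 0 + j419.7 Ω
  Z2: Z = 1/(jωC) = -j/(ω·C) = 0 - j13.99 Ω
  Z3: Z = 1/(jωC) = -j/(ω·C) = 0 - j6.577e+04 Ω
  Z4: Z = 1/(jωC) = -j/(ω·C) = 0 - j9920 Ω
  Z5: Z = 1/(jωC) = -j/(ω·C) = 0 - j3634 Ω
Step 3 — Bridge requires nodal analysis (the Z5 bridge couples midpoints C and D, so the two paths cannot be reduced to a simple series/parallel combination). Setting node B to ground and injecting 1 A at node A, the 3-node admittance system at A, C, D solves to V_A = Z_AB = 0 + j408.2 Ω = 408.2∠90.0° Ω.
Step 4 — Power factor: PF = cos(φ) = Re(Z)/|Z| = 0/408.2 = 0.
Step 5 — Type: Im(Z) = 408.2 ⇒ lagging (phase φ = 90.0°).

PF = 0 (lagging, φ = 90.0°)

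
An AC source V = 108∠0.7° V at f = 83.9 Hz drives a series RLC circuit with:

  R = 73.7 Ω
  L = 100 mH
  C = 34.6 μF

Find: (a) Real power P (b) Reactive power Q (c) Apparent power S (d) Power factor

Step 1 — Angular frequency: ω = 2π·f = 2π·83.9 = 527.2 rad/s.
Step 2 — Component impedances:
  R: Z = R = 73.7 Ω
  L: Z = jωL = j·527.2·0.1 = 0 + j52.72 Ω
  C: Z = 1/(jωC) = -j/(ω·C) = 0 - j54.83 Ω
Step 3 — Series combination: Z_total = R + L + C = 73.7 - j2.11 Ω = 73.73∠-1.6° Ω.
Step 4 — Source phasor: V = 108∠0.7° V = 108 + j1.319 V.
Step 5 — Current: I = V / Z = 1.464 + j0.05979 A = 1.465∠2.3° A.
Step 6 — Complex power: S = V·I* = 158.1 - j4.526 VA.
Step 7 — Real power: P = Re(S) = 158.1 W.
Step 8 — Reactive power: Q = Im(S) = -4.526 VAR.
Step 9 — Apparent power: |S| = 158.2 VA.
Step 10 — Power factor: PF = P/|S| = 0.9996 (leading).

(a) P = 158.1 W  (b) Q = -4.526 VAR  (c) S = 158.2 VA  (d) PF = 0.9996 (leading)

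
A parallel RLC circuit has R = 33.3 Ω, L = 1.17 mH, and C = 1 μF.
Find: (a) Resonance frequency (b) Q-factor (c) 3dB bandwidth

Step 1 — Resonance: ω₀ = 1/√(LC) = 1/√(0.00117·1e-06) = 2.924e+04 rad/s.
Step 2 — f₀ = ω₀/(2π) = 4653 Hz.
Step 3 — Parallel Q: Q = R/(ω₀L) = 33.3/(2.924e+04·0.00117) = 0.9735.
Step 4 — Bandwidth: Δω = ω₀/Q = 3.003e+04 rad/s; BW = Δω/(2π) = 4779 Hz.

(a) f₀ = 4653 Hz  (b) Q = 0.9735  (c) BW = 4779 Hz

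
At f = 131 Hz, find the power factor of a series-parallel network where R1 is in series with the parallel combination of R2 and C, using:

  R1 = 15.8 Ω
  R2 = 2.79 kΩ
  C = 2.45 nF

Step 1 — Angular frequency: ω = 2π·f = 2π·131 = 823.1 rad/s.
Step 2 — Component impedances:
  R1: Z = R = 15.8 Ω
  R2: Z = R = 2790 Ω
  C: Z = 1/(jωC) = -j/(ω·C) = 0 - j4.959e+05 Ω
Step 3 — Parallel branch: R2 || C = 1/(1/R2 + 1/C) = 2790 - j15.7 Ω.
Step 4 — Series with R1: Z_total = R1 + (R2 || C) = 2806 - j15.7 Ω = 2806∠-0.3° Ω.
Step 5 — Power factor: PF = cos(φ) = Re(Z)/|Z| = 2806/2806 = 1.
Step 6 — Type: Im(Z) = -15.7 ⇒ leading (phase φ = -0.3°).

PF = 1 (leading, φ = -0.3°)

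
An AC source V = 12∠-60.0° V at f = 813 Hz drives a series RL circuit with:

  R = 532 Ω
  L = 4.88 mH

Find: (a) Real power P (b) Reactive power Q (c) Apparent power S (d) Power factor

Step 1 — Angular frequency: ω = 2π·f = 2π·813 = 5108 rad/s.
Step 2 — Component impedances:
  R: Z = R = 532 Ω
  L: Z = jωL = j·5108·0.00488 = 0 + j24.93 Ω
Step 3 — Series combination: Z_total = R + L = 532 + j24.93 Ω = 532.6∠2.7° Ω.
Step 4 — Source phasor: V = 12∠-60.0° V = 6 - j10.39 V.
Step 5 — Current: I = V / Z = 0.01034 - j0.02002 A = 0.02253∠-62.7° A.
Step 6 — Complex power: S = V·I* = 0.2701 + j0.01266 VA.
Step 7 — Real power: P = Re(S) = 0.2701 W.
Step 8 — Reactive power: Q = Im(S) = 0.01266 VAR.
Step 9 — Apparent power: |S| = 0.2704 VA.
Step 10 — Power factor: PF = P/|S| = 0.9989 (lagging).

(a) P = 0.2701 W  (b) Q = 0.01266 VAR  (c) S = 0.2704 VA  (d) PF = 0.9989 (lagging)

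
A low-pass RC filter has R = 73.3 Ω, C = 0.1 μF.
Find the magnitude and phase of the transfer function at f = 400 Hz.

Step 1 — Angular frequency: ω = 2π·400 = 2513 rad/s.
Step 2 — Transfer function: H(jω) = 1/(1 + jωRC).
Step 3 — Denominator: 1 + jωRC = 1 + j·2513·73.3·1e-07 = 1 + j0.01842.
Step 4 — H = 0.9997 - j0.01842.
Step 5 — Magnitude: |H| = 0.9998 (-0.0 dB); phase: φ = -1.1°.

|H| = 0.9998 (-0.0 dB), φ = -1.1°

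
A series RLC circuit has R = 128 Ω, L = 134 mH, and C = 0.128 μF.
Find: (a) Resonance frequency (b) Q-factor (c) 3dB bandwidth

Step 1 — Resonance condition Im(Z)=0 gives ω₀ = 1/√(LC).
Step 2 — ω₀ = 1/√(0.134·1.28e-07) = 7636 rad/s.
Step 3 — f₀ = ω₀/(2π) = 1215 Hz.
Step 4 — Series Q: Q = ω₀L/R = 7636·0.134/128 = 7.994.
Step 5 — 3dB bandwidth: Δω = ω₀/Q = 955.2 rad/s; BW = Δω/(2π) = 152 Hz.

(a) f₀ = 1215 Hz  (b) Q = 7.994  (c) BW = 152 Hz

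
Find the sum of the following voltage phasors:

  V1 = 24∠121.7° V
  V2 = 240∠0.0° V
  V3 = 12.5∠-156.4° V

Step 1 — Convert each phasor to rectangular form:
  V1 = 24·(cos(121.7°) + j·sin(121.7°)) = -12.61 + j20.42 V
  V2 = 240·(cos(0.0°) + j·sin(0.0°)) = 240 V
  V3 = 12.5·(cos(-156.4°) + j·sin(-156.4°)) = -11.45 - j5.004 V
Step 2 — Sum components: V_total = 215.9 + j15.42 V.
Step 3 — Convert to polar: |V_total| = 216.5 V, ∠V_total = 4.1°.

V_total = 216.5∠4.1° V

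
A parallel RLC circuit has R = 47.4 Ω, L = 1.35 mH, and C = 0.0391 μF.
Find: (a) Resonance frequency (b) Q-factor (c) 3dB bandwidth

Step 1 — Resonance: ω₀ = 1/√(LC) = 1/√(0.00135·3.91e-08) = 1.376e+05 rad/s.
Step 2 — f₀ = ω₀/(2π) = 2.191e+04 Hz.
Step 3 — Parallel Q: Q = R/(ω₀L) = 47.4/(1.376e+05·0.00135) = 0.2551.
Step 4 — Bandwidth: Δω = ω₀/Q = 5.396e+05 rad/s; BW = Δω/(2π) = 8.587e+04 Hz.

(a) f₀ = 2.191e+04 Hz  (b) Q = 0.2551  (c) BW = 8.587e+04 Hz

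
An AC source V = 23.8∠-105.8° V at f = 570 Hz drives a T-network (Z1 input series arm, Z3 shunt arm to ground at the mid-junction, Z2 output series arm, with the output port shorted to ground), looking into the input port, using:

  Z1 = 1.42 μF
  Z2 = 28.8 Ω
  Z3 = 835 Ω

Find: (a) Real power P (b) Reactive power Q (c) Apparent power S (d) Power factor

Step 1 — Angular frequency: ω = 2π·f = 2π·570 = 3581 rad/s.
Step 2 — Component impedances:
  Z1: Z = 1/(jωC) = -j/(ω·C) = 0 - j196.6 Ω
  Z2: Z = R = 28.8 Ω
  Z3: Z = R = 835 Ω
Step 3 — With the output port shorted to ground, the output series arm Z2 runs from the junction to ground; the shunt arm Z3 also runs from the junction to ground. They appear in parallel: Z3 || Z2 = 27.84 Ω.
Step 4 — Series with input arm Z1: Z_in = Z1 + (Z3 || Z2) = 27.84 - j196.6 Ω = 198.6∠-81.9° Ω.
Step 5 — Source phasor: V = 23.8∠-105.8° V = -6.48 - j22.9 V.
Step 6 — Current: I = V / Z = 0.1096 - j0.04847 A = 0.1198∠-23.9° A.
Step 7 — Complex power: S = V·I* = 0.3998 - j2.824 VA.
Step 8 — Real power: P = Re(S) = 0.3998 W.
Step 9 — Reactive power: Q = Im(S) = -2.824 VAR.
Step 10 — Apparent power: |S| = 2.852 VA.
Step 11 — Power factor: PF = P/|S| = 0.1402 (leading).

(a) P = 0.3998 W  (b) Q = -2.824 VAR  (c) S = 2.852 VA  (d) PF = 0.1402 (leading)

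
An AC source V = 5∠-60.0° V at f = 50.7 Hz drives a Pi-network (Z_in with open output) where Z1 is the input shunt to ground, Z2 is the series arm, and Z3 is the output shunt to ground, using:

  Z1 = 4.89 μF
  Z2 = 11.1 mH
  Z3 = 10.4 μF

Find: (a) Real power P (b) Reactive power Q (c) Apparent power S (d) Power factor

Step 1 — Angular frequency: ω = 2π·f = 2π·50.7 = 318.6 rad/s.
Step 2 — Component impedances:
  Z1: Z = 1/(jωC) = -j/(ω·C) = 0 - j642 Ω
  Z2: Z = jωL = j·318.6·0.0111 = 0 + j3.536 Ω
  Z3: Z = 1/(jωC) = -j/(ω·C) = 0 - j301.8 Ω
Step 3 — With open output, the series arm Z2 and the output shunt Z3 appear in series to ground: Z2 + Z3 = 0 - j298.3 Ω.
Step 4 — Parallel with input shunt Z1: Z_in = Z1 || (Z2 + Z3) = 0 - j203.7 Ω = 203.7∠-90.0° Ω.
Step 5 — Source phasor: V = 5∠-60.0° V = 2.5 - j4.33 V.
Step 6 — Current: I = V / Z = 0.02126 + j0.01228 A = 0.02455∠30.0° A.
Step 7 — Complex power: S = V·I* = 0 - j0.1228 VA.
Step 8 — Real power: P = Re(S) = 0 W.
Step 9 — Reactive power: Q = Im(S) = -0.1228 VAR.
Step 10 — Apparent power: |S| = 0.1228 VA.
Step 11 — Power factor: PF = P/|S| = 0 (leading).

(a) P = 0 W  (b) Q = -0.1228 VAR  (c) S = 0.1228 VA  (d) PF = 0 (leading)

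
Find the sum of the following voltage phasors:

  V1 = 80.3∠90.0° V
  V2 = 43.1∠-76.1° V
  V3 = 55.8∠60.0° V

Step 1 — Convert each phasor to rectangular form:
  V1 = 80.3·(cos(90.0°) + j·sin(90.0°)) = 0 + j80.3 V
  V2 = 43.1·(cos(-76.1°) + j·sin(-76.1°)) = 10.35 - j41.84 V
  V3 = 55.8·(cos(60.0°) + j·sin(60.0°)) = 27.9 + j48.32 V
Step 2 — Sum components: V_total = 38.25 + j86.79 V.
Step 3 — Convert to polar: |V_total| = 94.84 V, ∠V_total = 66.2°.

V_total = 94.84∠66.2° V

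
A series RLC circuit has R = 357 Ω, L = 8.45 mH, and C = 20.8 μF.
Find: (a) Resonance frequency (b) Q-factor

Step 1 — Resonance condition Im(Z)=0 gives ω₀ = 1/√(LC).
Step 2 — ω₀ = 1/√(0.00845·2.08e-05) = 2385 rad/s.
Step 3 — f₀ = ω₀/(2π) = 379.6 Hz.
Step 4 — Series Q: Q = ω₀L/R = 2385·0.00845/357 = 0.05646.

(a) f₀ = 379.6 Hz  (b) Q = 0.05646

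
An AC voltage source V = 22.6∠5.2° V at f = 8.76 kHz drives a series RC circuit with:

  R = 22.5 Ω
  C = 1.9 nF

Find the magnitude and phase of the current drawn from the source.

Step 1 — Angular frequency: ω = 2π·f = 2π·8760 = 5.504e+04 rad/s.
Step 2 — Component impedances:
  R: Z = R = 22.5 Ω
  C: Z = 1/(jωC) = -j/(ω·C) = 0 - j9562 Ω
Step 3 — Series combination: Z_total = R + C = 22.5 - j9562 Ω = 9562∠-89.9° Ω.
Step 4 — Source phasor: V = 22.6∠5.2° V = 22.51 + j2.048 V.
Step 5 — Ohm's law: I = V / Z_total = (22.51 + j2.048) / (22.5 - j9562) = -0.0002087 + j0.002354 A.
Step 6 — Convert to polar: |I| = 0.002363 A, ∠I = 95.1°.

I = 0.002363∠95.1° A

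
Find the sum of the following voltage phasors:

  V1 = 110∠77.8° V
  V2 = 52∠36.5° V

Step 1 — Convert each phasor to rectangular form:
  V1 = 110·(cos(77.8°) + j·sin(77.8°)) = 23.25 + j107.5 V
  V2 = 52·(cos(36.5°) + j·sin(36.5°)) = 41.8 + j30.93 V
Step 2 — Sum components: V_total = 65.05 + j138.4 V.
Step 3 — Convert to polar: |V_total| = 153 V, ∠V_total = 64.8°.

V_total = 153∠64.8° V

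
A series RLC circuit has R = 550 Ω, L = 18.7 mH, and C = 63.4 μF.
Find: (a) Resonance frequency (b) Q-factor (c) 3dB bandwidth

Step 1 — Resonance: ω₀ = 1/√(LC) = 1/√(0.0187·6.34e-05) = 918.4 rad/s.
Step 2 — f₀ = ω₀/(2π) = 146.2 Hz.
Step 3 — Series Q: Q = ω₀L/R = 918.4·0.0187/550 = 0.03123.
Step 4 — Bandwidth: Δω = ω₀/Q = 2.941e+04 rad/s; BW = Δω/(2π) = 4681 Hz.

(a) f₀ = 146.2 Hz  (b) Q = 0.03123  (c) BW = 4681 Hz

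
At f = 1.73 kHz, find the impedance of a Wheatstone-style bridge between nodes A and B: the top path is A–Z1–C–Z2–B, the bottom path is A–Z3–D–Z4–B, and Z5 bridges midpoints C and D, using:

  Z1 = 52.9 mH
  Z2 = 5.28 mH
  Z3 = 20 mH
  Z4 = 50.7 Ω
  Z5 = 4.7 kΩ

Step 1 — Angular frequency: ω = 2π·f = 2π·1730 = 1.087e+04 rad/s.
Step 2 — Component impedances:
  Z1: Z = jωL = j·1.087e+04·0.0529 = 0 + j575 Ω
  Z2: Z = jωL = j·1.087e+04·0.00528 = 0 + j57.39 Ω
  Z3: Z = jωL = j·1.087e+04·0.02 = 0 + j217.4 Ω
  Z4: Z = R = 50.7 Ω
  Z5: Z = R = 4700 Ω
Step 3 — Bridge requires nodal analysis (the Z5 bridge couples midpoints C and D, so the two paths cannot be reduced to a simple series/parallel combination). Setting node B to ground and injecting 1 A at node A, the 3-node admittance system at A, C, D solves to V_A = Z_AB = 27.75 + j163.6 Ω = 166∠80.4° Ω.

Z = 27.75 + j163.6 Ω = 166∠80.4° Ω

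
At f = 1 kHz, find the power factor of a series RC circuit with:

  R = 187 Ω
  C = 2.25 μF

Step 1 — Angular frequency: ω = 2π·f = 2π·1000 = 6283 rad/s.
Step 2 — Component impedances:
  R: Z = R = 187 Ω
  C: Z = 1/(jωC) = -j/(ω·C) = 0 - j70.74 Ω
Step 3 — Series combination: Z_total = R + C = 187 - j70.74 Ω = 199.9∠-20.7° Ω.
Step 4 — Power factor: PF = cos(φ) = Re(Z)/|Z| = 187/199.93 = 0.9353.
Step 5 — Type: Im(Z) = -70.74 ⇒ leading (phase φ = -20.7°).

PF = 0.9353 (leading, φ = -20.7°)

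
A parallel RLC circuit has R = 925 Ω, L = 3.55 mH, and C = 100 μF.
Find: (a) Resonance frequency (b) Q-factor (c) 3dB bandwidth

Step 1 — Resonance: ω₀ = 1/√(LC) = 1/√(0.00355·0.0001) = 1678 rad/s.
Step 2 — f₀ = ω₀/(2π) = 267.1 Hz.
Step 3 — Parallel Q: Q = R/(ω₀L) = 925/(1678·0.00355) = 155.2.
Step 4 — Bandwidth: Δω = ω₀/Q = 10.81 rad/s; BW = Δω/(2π) = 1.721 Hz.

(a) f₀ = 267.1 Hz  (b) Q = 155.2  (c) BW = 1.721 Hz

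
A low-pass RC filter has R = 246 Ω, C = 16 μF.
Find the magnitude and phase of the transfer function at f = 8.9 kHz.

Step 1 — Angular frequency: ω = 2π·8900 = 5.592e+04 rad/s.
Step 2 — Transfer function: H(jω) = 1/(1 + jωRC).
Step 3 — Denominator: 1 + jωRC = 1 + j·5.592e+04·246·1.6e-05 = 1 + j220.1.
Step 4 — H = 2.064e-05 - j0.004543.
Step 5 — Magnitude: |H| = 0.004543 (-46.9 dB); phase: φ = -89.7°.

|H| = 0.004543 (-46.9 dB), φ = -89.7°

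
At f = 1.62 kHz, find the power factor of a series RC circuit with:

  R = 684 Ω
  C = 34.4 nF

Step 1 — Angular frequency: ω = 2π·f = 2π·1620 = 1.018e+04 rad/s.
Step 2 — Component impedances:
  R: Z = R = 684 Ω
  C: Z = 1/(jωC) = -j/(ω·C) = 0 - j2856 Ω
Step 3 — Series combination: Z_total = R + C = 684 - j2856 Ω = 2937∠-76.5° Ω.
Step 4 — Power factor: PF = cos(φ) = Re(Z)/|Z| = 684/2937 = 0.2329.
Step 5 — Type: Im(Z) = -2856 ⇒ leading (phase φ = -76.5°).

PF = 0.2329 (leading, φ = -76.5°)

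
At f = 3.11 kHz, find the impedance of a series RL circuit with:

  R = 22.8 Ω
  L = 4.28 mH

Step 1 — Angular frequency: ω = 2π·f = 2π·3110 = 1.954e+04 rad/s.
Step 2 — Component impedances:
  R: Z = R = 22.8 Ω
  L: Z = jωL = j·1.954e+04·0.00428 = 0 + j83.63 Ω
Step 3 — Series combination: Z_total = R + L = 22.8 + j83.63 Ω = 86.69∠74.8° Ω.

Z = 22.8 + j83.63 Ω = 86.69∠74.8° Ω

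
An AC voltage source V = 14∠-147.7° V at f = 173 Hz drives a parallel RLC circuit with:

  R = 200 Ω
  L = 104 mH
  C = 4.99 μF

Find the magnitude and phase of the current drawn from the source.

Step 1 — Angular frequency: ω = 2π·f = 2π·173 = 1087 rad/s.
Step 2 — Component impedances:
  R: Z = R = 200 Ω
  L: Z = jωL = j·1087·0.104 = 0 + j113 Ω
  C: Z = 1/(jωC) = -j/(ω·C) = 0 - j184.4 Ω
Step 3 — Parallel combination: 1/Z_total = 1/R + 1/L + 1/C; Z_total = 136.2 + j93.21 Ω = 165.1∠34.4° Ω.
Step 4 — Source phasor: V = 14∠-147.7° V = -11.83 - j7.481 V.
Step 5 — Ohm's law: I = V / Z_total = (-11.83 - j7.481) / (136.2 + j93.21) = -0.08477 + j0.003088 A.
Step 6 — Convert to polar: |I| = 0.08482 A, ∠I = 177.9°.

I = 0.08482∠177.9° A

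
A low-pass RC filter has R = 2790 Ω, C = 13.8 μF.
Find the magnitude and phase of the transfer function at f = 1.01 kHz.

Step 1 — Angular frequency: ω = 2π·1010 = 6346 rad/s.
Step 2 — Transfer function: H(jω) = 1/(1 + jωRC).
Step 3 — Denominator: 1 + jωRC = 1 + j·6346·2790·1.38e-05 = 1 + j244.3.
Step 4 — H = 1.675e-05 - j0.004093.
Step 5 — Magnitude: |H| = 0.004093 (-47.8 dB); phase: φ = -89.8°.

|H| = 0.004093 (-47.8 dB), φ = -89.8°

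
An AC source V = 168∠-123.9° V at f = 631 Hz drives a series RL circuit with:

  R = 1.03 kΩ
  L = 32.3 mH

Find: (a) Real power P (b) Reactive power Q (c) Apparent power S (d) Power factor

Step 1 — Angular frequency: ω = 2π·f = 2π·631 = 3965 rad/s.
Step 2 — Component impedances:
  R: Z = R = 1030 Ω
  L: Z = jωL = j·3965·0.0323 = 0 + j128.1 Ω
Step 3 — Series combination: Z_total = R + L = 1030 + j128.1 Ω = 1038∠7.1° Ω.
Step 4 — Source phasor: V = 168∠-123.9° V = -93.7 - j139.4 V.
Step 5 — Current: I = V / Z = -0.1062 - j0.1222 A = 0.1619∠-131.0° A.
Step 6 — Complex power: S = V·I* = 26.98 + j3.355 VA.
Step 7 — Real power: P = Re(S) = 26.98 W.
Step 8 — Reactive power: Q = Im(S) = 3.355 VAR.
Step 9 — Apparent power: |S| = 27.19 VA.
Step 10 — Power factor: PF = P/|S| = 0.9924 (lagging).

(a) P = 26.98 W  (b) Q = 3.355 VAR  (c) S = 27.19 VA  (d) PF = 0.9924 (lagging)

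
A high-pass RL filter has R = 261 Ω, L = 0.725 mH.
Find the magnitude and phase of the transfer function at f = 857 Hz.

Step 1 — Angular frequency: ω = 2π·857 = 5385 rad/s.
Step 2 — Transfer function: H(jω) = jωL/(R + jωL).
Step 3 — Numerator jωL = j·3.904; denominator R + jωL = 261 + j3.904.
Step 4 — H = 0.0002237 + j0.01495.
Step 5 — Magnitude: |H| = 0.01496 (-36.5 dB); phase: φ = 89.1°.

|H| = 0.01496 (-36.5 dB), φ = 89.1°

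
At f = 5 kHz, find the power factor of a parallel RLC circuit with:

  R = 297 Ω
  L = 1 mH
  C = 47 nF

Step 1 — Angular frequency: ω = 2π·f = 2π·5000 = 3.142e+04 rad/s.
Step 2 — Component impedances:
  R: Z = R = 297 Ω
  L: Z = jωL = j·3.142e+04·0.001 = 0 + j31.42 Ω
  C: Z = 1/(jωC) = -j/(ω·C) = 0 - j677.3 Ω
Step 3 — Parallel combination: 1/Z_total = 1/R + 1/L + 1/C; Z_total = 3.61 + j32.54 Ω = 32.74∠83.7° Ω.
Step 4 — Power factor: PF = cos(φ) = Re(Z)/|Z| = 3.6098/32.743 = 0.1102.
Step 5 — Type: Im(Z) = 32.54 ⇒ lagging (phase φ = 83.7°).

PF = 0.1102 (lagging, φ = 83.7°)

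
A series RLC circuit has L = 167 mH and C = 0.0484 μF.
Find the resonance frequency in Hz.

Step 1 — Resonance condition Im(Z)=0 gives ω₀ = 1/√(LC).
Step 2 — ω₀ = 1/√(0.167·4.84e-08) = 1.112e+04 rad/s.
Step 3 — f₀ = ω₀/(2π) = 1770 Hz.

f₀ = 1770 Hz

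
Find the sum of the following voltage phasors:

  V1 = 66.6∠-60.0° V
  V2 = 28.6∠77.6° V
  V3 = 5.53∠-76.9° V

Step 1 — Convert each phasor to rectangular form:
  V1 = 66.6·(cos(-60.0°) + j·sin(-60.0°)) = 33.3 - j57.68 V
  V2 = 28.6·(cos(77.6°) + j·sin(77.6°)) = 6.141 + j27.93 V
  V3 = 5.53·(cos(-76.9°) + j·sin(-76.9°)) = 1.253 - j5.386 V
Step 2 — Sum components: V_total = 40.69 - j35.13 V.
Step 3 — Convert to polar: |V_total| = 53.76 V, ∠V_total = -40.8°.

V_total = 53.76∠-40.8° V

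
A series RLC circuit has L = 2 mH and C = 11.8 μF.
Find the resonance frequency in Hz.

Step 1 — Resonance condition Im(Z)=0 gives ω₀ = 1/√(LC).
Step 2 — ω₀ = 1/√(0.002·1.18e-05) = 6509 rad/s.
Step 3 — f₀ = ω₀/(2π) = 1036 Hz.

f₀ = 1036 Hz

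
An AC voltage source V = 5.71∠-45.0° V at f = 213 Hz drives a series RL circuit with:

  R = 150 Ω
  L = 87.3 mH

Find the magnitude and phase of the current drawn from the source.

Step 1 — Angular frequency: ω = 2π·f = 2π·213 = 1338 rad/s.
Step 2 — Component impedances:
  R: Z = R = 150 Ω
  L: Z = jωL = j·1338·0.0873 = 0 + j116.8 Ω
Step 3 — Series combination: Z_total = R + L = 150 + j116.8 Ω = 190.1∠37.9° Ω.
Step 4 — Source phasor: V = 5.71∠-45.0° V = 4.038 - j4.038 V.
Step 5 — Ohm's law: I = V / Z_total = (4.038 - j4.038) / (150 + j116.8) = 0.003704 - j0.0298 A.
Step 6 — Convert to polar: |I| = 0.03003 A, ∠I = -82.9°.

I = 0.03003∠-82.9° A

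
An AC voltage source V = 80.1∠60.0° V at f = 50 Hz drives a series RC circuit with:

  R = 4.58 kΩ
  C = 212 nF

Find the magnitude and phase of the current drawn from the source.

Step 1 — Angular frequency: ω = 2π·f = 2π·50 = 314.2 rad/s.
Step 2 — Component impedances:
  R: Z = R = 4580 Ω
  C: Z = 1/(jωC) = -j/(ω·C) = 0 - j1.501e+04 Ω
Step 3 — Series combination: Z_total = R + C = 4580 - j1.501e+04 Ω = 1.57e+04∠-73.0° Ω.
Step 4 — Source phasor: V = 80.1∠60.0° V = 40.05 + j69.37 V.
Step 5 — Ohm's law: I = V / Z_total = (40.05 + j69.37) / (4580 - j1.501e+04) = -0.003482 + j0.00373 A.
Step 6 — Convert to polar: |I| = 0.005103 A, ∠I = 133.0°.

I = 0.005103∠133.0° A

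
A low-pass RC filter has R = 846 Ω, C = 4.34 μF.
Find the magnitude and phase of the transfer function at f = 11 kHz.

Step 1 — Angular frequency: ω = 2π·1.1e+04 = 6.912e+04 rad/s.
Step 2 — Transfer function: H(jω) = 1/(1 + jωRC).
Step 3 — Denominator: 1 + jωRC = 1 + j·6.912e+04·846·4.34e-06 = 1 + j253.8.
Step 4 — H = 1.553e-05 - j0.003941.
Step 5 — Magnitude: |H| = 0.003941 (-48.1 dB); phase: φ = -89.8°.

|H| = 0.003941 (-48.1 dB), φ = -89.8°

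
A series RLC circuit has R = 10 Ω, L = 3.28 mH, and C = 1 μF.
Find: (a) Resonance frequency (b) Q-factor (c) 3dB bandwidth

Step 1 — Resonance: ω₀ = 1/√(LC) = 1/√(0.00328·1e-06) = 1.746e+04 rad/s.
Step 2 — f₀ = ω₀/(2π) = 2779 Hz.
Step 3 — Series Q: Q = ω₀L/R = 1.746e+04·0.00328/10 = 5.727.
Step 4 — Bandwidth: Δω = ω₀/Q = 3049 rad/s; BW = Δω/(2π) = 485.2 Hz.

(a) f₀ = 2779 Hz  (b) Q = 5.727  (c) BW = 485.2 Hz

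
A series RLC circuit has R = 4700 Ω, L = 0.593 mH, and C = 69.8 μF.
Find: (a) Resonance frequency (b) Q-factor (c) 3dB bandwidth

Step 1 — Resonance: ω₀ = 1/√(LC) = 1/√(0.000593·6.98e-05) = 4915 rad/s.
Step 2 — f₀ = ω₀/(2π) = 782.3 Hz.
Step 3 — Series Q: Q = ω₀L/R = 4915·0.000593/4700 = 0.0006202.
Step 4 — Bandwidth: Δω = ω₀/Q = 7.926e+06 rad/s; BW = Δω/(2π) = 1.261e+06 Hz.

(a) f₀ = 782.3 Hz  (b) Q = 0.0006202  (c) BW = 1.261e+06 Hz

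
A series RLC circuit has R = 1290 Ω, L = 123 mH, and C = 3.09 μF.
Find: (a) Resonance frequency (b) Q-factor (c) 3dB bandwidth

Step 1 — Resonance: ω₀ = 1/√(LC) = 1/√(0.123·3.09e-06) = 1622 rad/s.
Step 2 — f₀ = ω₀/(2π) = 258.2 Hz.
Step 3 — Series Q: Q = ω₀L/R = 1622·0.123/1290 = 0.1547.
Step 4 — Bandwidth: Δω = ω₀/Q = 1.049e+04 rad/s; BW = Δω/(2π) = 1669 Hz.

(a) f₀ = 258.2 Hz  (b) Q = 0.1547  (c) BW = 1669 Hz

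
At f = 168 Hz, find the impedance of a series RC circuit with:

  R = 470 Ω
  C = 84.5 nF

Step 1 — Angular frequency: ω = 2π·f = 2π·168 = 1056 rad/s.
Step 2 — Component impedances:
  R: Z = R = 470 Ω
  C: Z = 1/(jωC) = -j/(ω·C) = 0 - j1.121e+04 Ω
Step 3 — Series combination: Z_total = R + C = 470 - j1.121e+04 Ω = 1.122e+04∠-87.6° Ω.

Z = 470 - j1.121e+04 Ω = 1.122e+04∠-87.6° Ω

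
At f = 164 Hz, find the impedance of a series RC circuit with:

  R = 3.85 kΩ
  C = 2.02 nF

Step 1 — Angular frequency: ω = 2π·f = 2π·164 = 1030 rad/s.
Step 2 — Component impedances:
  R: Z = R = 3850 Ω
  C: Z = 1/(jωC) = -j/(ω·C) = 0 - j4.804e+05 Ω
Step 3 — Series combination: Z_total = R + C = 3850 - j4.804e+05 Ω = 4.804e+05∠-89.5° Ω.

Z = 3850 - j4.804e+05 Ω = 4.804e+05∠-89.5° Ω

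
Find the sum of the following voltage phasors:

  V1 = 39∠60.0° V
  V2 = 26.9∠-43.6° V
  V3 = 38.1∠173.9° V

Step 1 — Convert each phasor to rectangular form:
  V1 = 39·(cos(60.0°) + j·sin(60.0°)) = 19.5 + j33.77 V
  V2 = 26.9·(cos(-43.6°) + j·sin(-43.6°)) = 19.48 - j18.55 V
  V3 = 38.1·(cos(173.9°) + j·sin(173.9°)) = -37.88 + j4.049 V
Step 2 — Sum components: V_total = 1.096 + j19.27 V.
Step 3 — Convert to polar: |V_total| = 19.3 V, ∠V_total = 86.7°.

V_total = 19.3∠86.7° V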